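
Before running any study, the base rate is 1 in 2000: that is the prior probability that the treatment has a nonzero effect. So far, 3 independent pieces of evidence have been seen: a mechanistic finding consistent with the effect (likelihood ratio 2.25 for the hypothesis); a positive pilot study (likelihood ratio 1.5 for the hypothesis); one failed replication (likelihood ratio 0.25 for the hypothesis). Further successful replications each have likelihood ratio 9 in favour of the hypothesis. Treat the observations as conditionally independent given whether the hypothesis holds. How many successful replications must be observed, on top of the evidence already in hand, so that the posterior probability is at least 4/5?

Prior odds = 0.0005/0.9995 = 1/1999.
Combined Bayes factor of the evidence already in hand = 2.25 × 1.5 × 0.25 = 0.84375.
Odds after that evidence = (1/1999) × 0.84375 = 27/63968.
Target odds = 0.8/0.2 = 4.
Need 9ⁿ ≥ 4 ÷ (27/63968) = 255872/27.
9⁴ = 6561 falls short of 255872/27 but 9⁵ = 59049 reaches it, so n = 5.

5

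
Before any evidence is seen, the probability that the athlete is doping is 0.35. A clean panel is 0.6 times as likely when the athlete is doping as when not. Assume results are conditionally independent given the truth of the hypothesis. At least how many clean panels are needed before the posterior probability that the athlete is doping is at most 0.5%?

10

Prior odds = 0.35/0.65 = 7/13.
Likelihood ratio per clean panel = 0.6.
Target posterior odds = 0.005/0.995 = 1/199.
Require 0.6ⁿ ≤ 1/199 ÷ (7/13) = 13/1393.
0.6⁹ = 19683/1953125 is still above 13/1393 but 0.6¹⁰ = 59049/9765625 is at or below it, so n = 10.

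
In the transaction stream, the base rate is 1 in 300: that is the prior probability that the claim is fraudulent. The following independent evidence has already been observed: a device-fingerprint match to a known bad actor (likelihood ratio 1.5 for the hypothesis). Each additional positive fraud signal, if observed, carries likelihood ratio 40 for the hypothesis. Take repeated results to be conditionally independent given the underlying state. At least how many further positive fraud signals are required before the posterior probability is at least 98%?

Prior odds = (1/300)/(299/300) = 1/299.
Bayes factor of the evidence already in hand = 1.5.
Odds after that evidence = (1/299) × 1.5 = 3/598.
Target odds = 0.98/0.02 = 49.
Need 40ⁿ ≥ 49 ÷ (3/598) = 29302/3.
40² = 1600 falls short of 29302/3 but 40³ = 64000 reaches it, so n = 3.

3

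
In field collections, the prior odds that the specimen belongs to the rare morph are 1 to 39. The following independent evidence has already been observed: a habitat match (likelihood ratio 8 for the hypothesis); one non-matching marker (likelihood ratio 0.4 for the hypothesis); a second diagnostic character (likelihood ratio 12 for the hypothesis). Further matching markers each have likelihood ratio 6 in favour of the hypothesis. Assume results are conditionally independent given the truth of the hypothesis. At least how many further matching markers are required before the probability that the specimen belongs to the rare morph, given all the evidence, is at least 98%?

3

Prior odds = 1/39.
Combined Bayes factor of the evidence already in hand = 8 × 0.4 × 12 = 38.4.
Odds after that evidence = (1/39) × 38.4 = 64/65.
Target odds = 0.98/0.02 = 49.
Need 6ⁿ ≥ 49 ÷ (64/65) = 49.765625.
6² = 36 falls short of 49.765625 but 6³ = 216 reaches it, so n = 3.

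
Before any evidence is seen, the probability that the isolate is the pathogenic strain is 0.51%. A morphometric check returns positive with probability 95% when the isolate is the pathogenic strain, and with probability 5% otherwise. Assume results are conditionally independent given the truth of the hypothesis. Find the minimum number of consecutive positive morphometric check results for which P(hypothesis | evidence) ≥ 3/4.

3

Prior odds: 0.0051 ÷ 0.9949 = 51/9949.
Likelihood ratio of a positive result = 0.95/0.05 = 19.
Target odds: 0.75 ÷ 0.25 = 3.
Require 19ⁿ ≥ 3 ÷ (51/9949) = 9949/17.
19² = 361 falls short of 9949/17 but 19³ = 6859 reaches it, so n = 3.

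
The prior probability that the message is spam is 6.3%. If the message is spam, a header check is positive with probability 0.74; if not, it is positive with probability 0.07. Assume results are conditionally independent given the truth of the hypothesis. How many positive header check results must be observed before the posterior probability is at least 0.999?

5

Prior odds = 0.063/0.937 = 63/937.
Likelihood ratio of a positive = 0.74/0.07 = 74/7.
Target odds: 0.999 ÷ 0.001 = 999.
Require (74/7)ⁿ ≥ 999 ÷ (63/937) = 104007/7.
(74/7)⁴ = 29986576/2401 falls short of 104007/7 but (74/7)⁵ ≈132029 reaches it, so n = 5.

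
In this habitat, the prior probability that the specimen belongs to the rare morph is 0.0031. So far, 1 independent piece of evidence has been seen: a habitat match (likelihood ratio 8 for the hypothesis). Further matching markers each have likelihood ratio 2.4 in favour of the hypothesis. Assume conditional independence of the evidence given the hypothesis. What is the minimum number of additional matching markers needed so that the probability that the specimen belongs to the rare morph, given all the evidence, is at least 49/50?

9

Prior odds = 0.0031/0.9969 = 31/9969.
Bayes factor of the evidence already in hand = 8.
Odds after that evidence = (31/9969) × 8 = 248/9969.
Target odds = 0.98/0.02 = 49.
Need 2.4ⁿ ≥ 49 ÷ (248/9969) = 488481/248.
2.4⁸ = 429981696/390625 falls short of 488481/248 but 2.4⁹ ≈2641.81 reaches it, so n = 9.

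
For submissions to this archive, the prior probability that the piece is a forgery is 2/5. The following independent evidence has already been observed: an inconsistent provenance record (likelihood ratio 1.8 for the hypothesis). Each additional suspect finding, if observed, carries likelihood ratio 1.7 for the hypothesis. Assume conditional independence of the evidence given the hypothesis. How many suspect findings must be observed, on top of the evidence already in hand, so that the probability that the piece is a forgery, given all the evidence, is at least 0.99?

Prior odds = 0.4/0.6 = 2/3.
Bayes factor of the evidence already in hand = 1.8.
Odds after that evidence = (2/3) × 1.8 = 1.2.
Target odds = 0.99/0.01 = 99.
Need 1.7ⁿ ≥ 99 ÷ 1.2 = 82.5.
1.7⁸ ≈69.7576 falls short of 82.5 but 1.7⁹ ≈118.588 reaches it, so n = 9.

9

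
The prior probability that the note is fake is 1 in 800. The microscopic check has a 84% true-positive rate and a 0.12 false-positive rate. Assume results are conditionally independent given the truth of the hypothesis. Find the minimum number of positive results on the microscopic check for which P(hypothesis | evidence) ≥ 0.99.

Prior odds = 0.00125/0.99875 = 1/799.
Likelihood ratio of a positive result = 0.84/0.12 = 7.
Target odds: 0.99 ÷ 0.01 = 99.
Require 7ⁿ ≥ 99 ÷ (1/799) = 79101.
7⁵ = 16807 falls short of 79101 but 7⁶ = 117649 reaches it, so n = 6.

6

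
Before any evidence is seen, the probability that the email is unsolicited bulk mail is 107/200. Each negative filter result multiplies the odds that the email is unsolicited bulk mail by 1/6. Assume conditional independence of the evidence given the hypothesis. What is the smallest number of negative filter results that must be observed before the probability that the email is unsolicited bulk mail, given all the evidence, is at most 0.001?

4

Prior odds = 0.535/0.465 = 107/93.
Likelihood ratio per negative filter result = 1/6.
Target odds: 0.001 ÷ 0.999 = 1/999.
Require (1/6)ⁿ ≤ 1/999 ÷ (107/93) = 31/35631.
(1/6)³ = 1/216 is still above 31/35631 but (1/6)⁴ = 1/1296 is at or below it, so n = 4.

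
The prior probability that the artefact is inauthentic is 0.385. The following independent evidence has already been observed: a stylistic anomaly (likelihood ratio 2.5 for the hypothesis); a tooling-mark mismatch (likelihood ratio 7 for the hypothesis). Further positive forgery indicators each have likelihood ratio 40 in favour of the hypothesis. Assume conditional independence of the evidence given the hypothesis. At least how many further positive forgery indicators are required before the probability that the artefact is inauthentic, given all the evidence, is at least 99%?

Prior odds = 0.385/0.615 = 77/123.
Combined Bayes factor of the evidence already in hand = 2.5 × 7 = 17.5.
Odds after that evidence = (77/123) × 17.5 = 2695/246.
Target odds = 0.99/0.01 = 99.
Need 40ⁿ ≥ 99 ÷ (2695/246) = 2214/245.
40¹ = 40, which meets the required 2214/245; so n = 1.

1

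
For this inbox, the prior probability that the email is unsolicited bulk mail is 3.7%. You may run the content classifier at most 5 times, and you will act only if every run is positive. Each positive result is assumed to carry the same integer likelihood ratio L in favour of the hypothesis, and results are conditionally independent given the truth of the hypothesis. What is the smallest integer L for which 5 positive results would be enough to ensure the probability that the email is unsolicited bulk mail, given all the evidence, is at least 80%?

Prior odds = 0.037/0.963 = 37/963.
Target odds = 0.8/0.2 = 4.
Need L⁵ ≥ 4 ÷ (37/963) = 3852/37.
2⁵ = 32 < 3852/37 ≤ 243 = 3⁵, so L = 3.

3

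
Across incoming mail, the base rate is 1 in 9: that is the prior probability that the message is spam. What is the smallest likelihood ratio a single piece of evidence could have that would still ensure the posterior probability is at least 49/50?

392

Prior odds = (1/9)/(8/9) = 0.125.
Target odds = 0.98/0.02 = 49.
Required Bayes factor = 49 ÷ 0.125 = 392.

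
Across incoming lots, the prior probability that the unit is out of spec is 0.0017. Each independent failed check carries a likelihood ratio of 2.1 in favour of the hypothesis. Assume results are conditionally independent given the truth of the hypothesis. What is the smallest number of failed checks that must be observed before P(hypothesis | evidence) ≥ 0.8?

11

Prior odds: 0.0017 ÷ 0.9983 = 17/9983.
Likelihood ratio per failed check = 2.1.
Target posterior odds = 0.8/0.2 = 4.
Require 2.1ⁿ ≥ 4 ÷ (17/9983) = 39932/17.
2.1¹⁰ ≈1667.99 falls short of 39932/17 but 2.1¹¹ ≈3502.78 reaches it, so n = 11.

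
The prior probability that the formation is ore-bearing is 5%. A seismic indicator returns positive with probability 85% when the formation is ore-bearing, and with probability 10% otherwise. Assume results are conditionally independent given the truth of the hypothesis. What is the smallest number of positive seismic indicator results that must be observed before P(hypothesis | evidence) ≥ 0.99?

Prior odds: 0.05 ÷ 0.95 = 1/19.
Likelihood ratio of a positive result = 0.85/0.1 = 8.5.
Target posterior odds = 0.99/0.01 = 99.
Need (1/19) × 8.5ⁿ ≥ 99, i.e. 8.5ⁿ ≥ 1881.
8.5³ = 614.125 falls short of 1881 but 8.5⁴ = 5220.0625 reaches it, so n = 4.

4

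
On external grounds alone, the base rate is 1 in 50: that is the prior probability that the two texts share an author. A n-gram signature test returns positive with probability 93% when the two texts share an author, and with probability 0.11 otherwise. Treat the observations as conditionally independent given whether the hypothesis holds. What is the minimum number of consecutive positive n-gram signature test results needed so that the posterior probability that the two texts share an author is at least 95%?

Prior odds = 0.02/0.98 = 1/49.
Likelihood ratio of a positive result = 0.93/0.11 = 93/11.
Target posterior odds = 0.95/0.05 = 19.
Require (93/11)ⁿ ≥ 19 ÷ (1/49) = 931.
(93/11)³ = 804357/1331 falls short of 931 but (93/11)⁴ = 74805201/14641 reaches it, so n = 4.

4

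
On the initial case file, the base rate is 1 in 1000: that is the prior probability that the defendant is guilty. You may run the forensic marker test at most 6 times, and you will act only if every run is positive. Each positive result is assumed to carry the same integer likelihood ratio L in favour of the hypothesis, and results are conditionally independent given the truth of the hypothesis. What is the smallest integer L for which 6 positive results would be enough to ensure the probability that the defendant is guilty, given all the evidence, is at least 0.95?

6

Prior odds = 0.001/0.999 = 1/999.
Target odds = 0.95/0.05 = 19.
Need L⁶ ≥ 19 ÷ (1/999) = 18981.
5⁶ = 15625 < 18981 ≤ 46656 = 6⁶, so L = 6.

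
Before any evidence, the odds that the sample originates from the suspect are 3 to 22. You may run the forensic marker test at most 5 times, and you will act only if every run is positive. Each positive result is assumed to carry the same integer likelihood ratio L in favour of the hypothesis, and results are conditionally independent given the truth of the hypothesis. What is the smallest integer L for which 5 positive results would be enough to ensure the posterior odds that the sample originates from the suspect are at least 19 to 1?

Prior odds = 3/22.
Target odds = 19.
Need L⁵ ≥ 19 ÷ (3/22) = 418/3.
2⁵ = 32 < 418/3 ≤ 243 = 3⁵, so L = 3.

3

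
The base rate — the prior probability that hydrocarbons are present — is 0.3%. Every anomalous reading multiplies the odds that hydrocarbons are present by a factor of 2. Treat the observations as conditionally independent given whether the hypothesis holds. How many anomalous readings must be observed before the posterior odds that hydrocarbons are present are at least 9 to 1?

Prior odds = 0.003/0.997 = 3/997.
Likelihood ratio per anomalous reading = 2.
Target odds = 9.
Need (3/997) × 2ⁿ ≥ 9, i.e. 2ⁿ ≥ 2991.
2¹¹ = 2048 falls short of 2991 but 2¹² = 4096 reaches it, so n = 12.

12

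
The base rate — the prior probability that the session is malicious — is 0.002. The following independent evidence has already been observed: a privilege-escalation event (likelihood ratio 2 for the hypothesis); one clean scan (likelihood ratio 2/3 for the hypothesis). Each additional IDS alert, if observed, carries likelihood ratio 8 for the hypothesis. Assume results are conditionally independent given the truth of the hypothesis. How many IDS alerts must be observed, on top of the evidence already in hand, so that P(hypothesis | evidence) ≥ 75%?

4

Prior odds = 0.002/0.998 = 1/499.
Combined Bayes factor of the evidence already in hand = 2 × (2/3) = 4/3.
Odds after that evidence = (1/499) × 4/3 = 4/1497.
Target odds = 0.75/0.25 = 3.
Need 8ⁿ ≥ 3 ÷ (4/1497) = 1122.75.
8³ = 512 falls short of 1122.75 but 8⁴ = 4096 reaches it, so n = 4.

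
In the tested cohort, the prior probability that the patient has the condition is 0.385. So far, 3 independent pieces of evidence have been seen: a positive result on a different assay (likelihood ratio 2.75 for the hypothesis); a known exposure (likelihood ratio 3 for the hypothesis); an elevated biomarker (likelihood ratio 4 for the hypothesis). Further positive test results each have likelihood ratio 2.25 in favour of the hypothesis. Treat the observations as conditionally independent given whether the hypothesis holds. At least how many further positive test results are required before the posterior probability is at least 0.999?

Prior odds = 0.385/0.615 = 77/123.
Combined Bayes factor of the evidence already in hand = 2.75 × 3 × 4 = 33.
Odds after that evidence = (77/123) × 33 = 847/41.
Target odds = 0.999/0.001 = 999.
Need 2.25ⁿ ≥ 999 ÷ (847/41) = 40959/847.
2.25⁴ = 25.62890625 falls short of 40959/847 but 2.25⁵ = 59049/1024 reaches it, so n = 5.

5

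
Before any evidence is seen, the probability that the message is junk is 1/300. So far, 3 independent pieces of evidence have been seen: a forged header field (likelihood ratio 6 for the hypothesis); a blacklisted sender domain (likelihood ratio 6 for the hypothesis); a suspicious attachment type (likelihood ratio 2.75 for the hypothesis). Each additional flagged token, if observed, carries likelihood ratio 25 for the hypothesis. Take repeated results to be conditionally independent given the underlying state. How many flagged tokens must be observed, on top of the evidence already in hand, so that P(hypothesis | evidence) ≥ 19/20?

Prior odds = (1/300)/(299/300) = 1/299.
Combined Bayes factor of the evidence already in hand = 6 × 6 × 2.75 = 99.
Odds after that evidence = (1/299) × 99 = 99/299.
Target odds = 0.95/0.05 = 19.
Need 25ⁿ ≥ 19 ÷ (99/299) = 5681/99.
25¹ = 25 falls short of 5681/99 but 25² = 625 reaches it, so n = 2.

2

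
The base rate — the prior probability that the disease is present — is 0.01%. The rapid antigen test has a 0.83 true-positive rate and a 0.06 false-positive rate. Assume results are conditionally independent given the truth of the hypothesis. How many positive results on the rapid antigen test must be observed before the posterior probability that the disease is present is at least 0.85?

Prior odds: 0.0001 ÷ 0.9999 = 1/9999.
Likelihood ratio of a positive result = 0.83/0.06 = 83/6.
Target odds: 0.85 ÷ 0.15 = 17/3.
Require (83/6)ⁿ ≥ 17/3 ÷ (1/9999) = 56661.
(83/6)⁴ = 47458321/1296 falls short of 56661 but (83/6)⁵ ≈506564 reaches it, so n = 5.

5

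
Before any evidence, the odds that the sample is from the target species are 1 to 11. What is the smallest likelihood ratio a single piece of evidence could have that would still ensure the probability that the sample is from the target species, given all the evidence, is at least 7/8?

77

Prior odds = 1/11.
Target odds = 0.875/0.125 = 7.
Required Bayes factor = 7 ÷ (1/11) = 77.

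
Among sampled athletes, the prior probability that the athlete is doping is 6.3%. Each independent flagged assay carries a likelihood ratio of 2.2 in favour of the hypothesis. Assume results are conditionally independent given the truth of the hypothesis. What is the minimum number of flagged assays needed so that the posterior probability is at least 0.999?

Prior odds = 0.063/0.937 = 63/937.
Likelihood ratio per flagged assay = 2.2.
Target odds: 0.999 ÷ 0.001 = 999.
Require 2.2ⁿ ≥ 999 ÷ (63/937) = 104007/7.
2.2¹² ≈12855 falls short of 104007/7 but 2.2¹³ ≈28281 reaches it, so n = 13.

13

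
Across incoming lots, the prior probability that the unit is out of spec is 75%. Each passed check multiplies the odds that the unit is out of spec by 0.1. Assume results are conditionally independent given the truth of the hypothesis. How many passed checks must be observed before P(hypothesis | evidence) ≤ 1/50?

3

Prior odds: 0.75 ÷ 0.25 = 3.
Likelihood ratio per passed check = 0.1.
Target odds: 0.02 ÷ 0.98 = 1/49.
Need 3 × 0.1ⁿ ≤ 1/49, i.e. 0.1ⁿ ≤ 1/147.
0.1² = 0.01 is still above 1/147 but 0.1³ = 0.001 is at or below it, so n = 3.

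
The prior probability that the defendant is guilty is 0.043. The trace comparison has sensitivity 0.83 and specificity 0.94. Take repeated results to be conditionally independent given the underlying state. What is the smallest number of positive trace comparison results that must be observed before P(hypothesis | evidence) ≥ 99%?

3

Prior odds: 0.043 ÷ 0.957 = 43/957.
False-positive rate = 1 − 0.94 = 0.06; likelihood ratio of a positive = 0.83/0.06 = 83/6.
Target odds: 0.99 ÷ 0.01 = 99.
Need (43/957) × (83/6)ⁿ ≥ 99, i.e. (83/6)ⁿ ≥ 94743/43.
(83/6)² = 6889/36 falls short of 94743/43 but (83/6)³ = 571787/216 reaches it, so n = 3.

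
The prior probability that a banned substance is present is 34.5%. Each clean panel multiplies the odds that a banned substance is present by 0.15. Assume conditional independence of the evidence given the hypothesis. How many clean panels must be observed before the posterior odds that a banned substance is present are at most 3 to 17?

1

Prior odds: 0.345 ÷ 0.655 = 69/131.
Likelihood ratio per clean panel = 0.15.
Target odds = 3/17.
Require 0.15ⁿ ≤ 3/17 ÷ (69/131) = 131/391.
0.15¹ = 0.15, which is already at or below the required 131/391; so n = 1.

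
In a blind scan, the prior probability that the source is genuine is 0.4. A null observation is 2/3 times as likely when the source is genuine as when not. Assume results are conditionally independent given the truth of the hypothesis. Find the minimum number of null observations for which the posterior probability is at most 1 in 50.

9

Prior odds: 0.4 ÷ 0.6 = 2/3.
Likelihood ratio per null observation = 2/3.
Target odds: 0.02 ÷ 0.98 = 1/49.
Require (2/3)ⁿ ≤ 1/49 ÷ (2/3) = 3/98.
(2/3)⁸ = 256/6561 is still above 3/98 but (2/3)⁹ = 512/19683 is at or below it, so n = 9.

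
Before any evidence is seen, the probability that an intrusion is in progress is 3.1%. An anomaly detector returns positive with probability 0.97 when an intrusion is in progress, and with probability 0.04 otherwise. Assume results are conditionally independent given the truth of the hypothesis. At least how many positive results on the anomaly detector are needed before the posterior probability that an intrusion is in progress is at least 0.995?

Prior odds: 0.031 ÷ 0.969 = 31/969.
Likelihood ratio of a positive result = 0.97/0.04 = 24.25.
Target posterior odds = 0.995/0.005 = 199.
Need (31/969) × 24.25ⁿ ≥ 199, i.e. 24.25ⁿ ≥ 192831/31.
24.25² = 588.0625 falls short of 192831/31 but 24.25³ = 912673/64 reaches it, so n = 3.

3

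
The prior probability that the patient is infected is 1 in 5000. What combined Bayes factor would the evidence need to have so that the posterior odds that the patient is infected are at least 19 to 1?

94981

Prior odds = 0.0002/0.9998 = 1/4999.
Target odds = 19.
Required Bayes factor = 19 ÷ (1/4999) = 94981.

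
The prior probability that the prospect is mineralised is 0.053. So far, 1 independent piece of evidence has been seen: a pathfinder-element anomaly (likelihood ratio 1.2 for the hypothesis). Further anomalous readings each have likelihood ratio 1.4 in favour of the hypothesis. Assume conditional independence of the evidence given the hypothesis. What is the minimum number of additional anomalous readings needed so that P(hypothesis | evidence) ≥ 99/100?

22

Prior odds = 0.053/0.947 = 53/947.
Bayes factor of the evidence already in hand = 1.2.
Odds after that evidence = (53/947) × 1.2 = 318/4735.
Target odds = 0.99/0.01 = 99.
Need 1.4ⁿ ≥ 99 ÷ (318/4735) = 156255/106.
1.4²¹ ≈1171.36 falls short of 156255/106 but 1.4²² ≈1639.9 reaches it, so n = 22.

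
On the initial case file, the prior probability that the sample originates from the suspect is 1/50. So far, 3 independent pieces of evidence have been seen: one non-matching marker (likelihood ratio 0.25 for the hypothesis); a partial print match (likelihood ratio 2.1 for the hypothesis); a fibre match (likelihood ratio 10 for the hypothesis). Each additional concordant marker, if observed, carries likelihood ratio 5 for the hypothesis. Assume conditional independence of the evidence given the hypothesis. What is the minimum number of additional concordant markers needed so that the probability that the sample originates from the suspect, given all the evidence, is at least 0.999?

6

Prior odds = 0.02/0.98 = 1/49.
Combined Bayes factor of the evidence already in hand = 0.25 × 2.1 × 10 = 5.25.
Odds after that evidence = (1/49) × 5.25 = 3/28.
Target odds = 0.999/0.001 = 999.
Need 5ⁿ ≥ 999 ÷ (3/28) = 9324.
5⁵ = 3125 falls short of 9324 but 5⁶ = 15625 reaches it, so n = 6.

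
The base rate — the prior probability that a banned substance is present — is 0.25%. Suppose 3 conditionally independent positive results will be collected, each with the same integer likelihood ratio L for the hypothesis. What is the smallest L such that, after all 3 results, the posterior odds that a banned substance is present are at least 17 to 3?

Prior odds = 0.0025/0.9975 = 1/399.
Target odds = 17/3.
Need L³ ≥ 17/3 ÷ (1/399) = 2261.
13³ = 2197 < 2261 ≤ 2744 = 14³, so L = 14.

14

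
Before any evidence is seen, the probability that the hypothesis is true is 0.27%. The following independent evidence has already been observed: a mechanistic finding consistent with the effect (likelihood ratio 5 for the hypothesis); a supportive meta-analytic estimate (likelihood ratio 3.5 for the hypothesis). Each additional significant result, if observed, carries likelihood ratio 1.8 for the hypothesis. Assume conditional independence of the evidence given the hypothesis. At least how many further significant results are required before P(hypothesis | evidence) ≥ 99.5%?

Prior odds = 0.0027/0.9973 = 27/9973.
Combined Bayes factor of the evidence already in hand = 5 × 3.5 = 17.5.
Odds after that evidence = (27/9973) × 17.5 = 945/19946.
Target odds = 0.995/0.005 = 199.
Need 1.8ⁿ ≥ 199 ÷ (945/19946) = 3969254/945.
1.8¹⁴ ≈3748.13 falls short of 3969254/945 but 1.8¹⁵ ≈6746.64 reaches it, so n = 15.

15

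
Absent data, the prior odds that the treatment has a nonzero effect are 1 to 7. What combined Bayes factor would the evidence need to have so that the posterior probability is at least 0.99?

Prior odds = 1/7.
Target odds = 0.99/0.01 = 99.
Required Bayes factor = 99 ÷ (1/7) = 693.

693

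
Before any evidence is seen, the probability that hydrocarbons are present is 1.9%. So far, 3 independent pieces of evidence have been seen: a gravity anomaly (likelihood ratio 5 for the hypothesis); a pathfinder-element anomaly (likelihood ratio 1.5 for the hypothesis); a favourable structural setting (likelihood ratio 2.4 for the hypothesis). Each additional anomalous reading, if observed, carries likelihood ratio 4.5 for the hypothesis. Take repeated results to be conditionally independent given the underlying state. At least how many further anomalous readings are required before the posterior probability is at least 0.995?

Prior odds = 0.019/0.981 = 19/981.
Combined Bayes factor of the evidence already in hand = 5 × 1.5 × 2.4 = 18.
Odds after that evidence = (19/981) × 18 = 38/109.
Target odds = 0.995/0.005 = 199.
Need 4.5ⁿ ≥ 199 ÷ (38/109) = 21691/38.
4.5⁴ = 410.0625 falls short of 21691/38 but 4.5⁵ = 1845.28125 reaches it, so n = 5.

5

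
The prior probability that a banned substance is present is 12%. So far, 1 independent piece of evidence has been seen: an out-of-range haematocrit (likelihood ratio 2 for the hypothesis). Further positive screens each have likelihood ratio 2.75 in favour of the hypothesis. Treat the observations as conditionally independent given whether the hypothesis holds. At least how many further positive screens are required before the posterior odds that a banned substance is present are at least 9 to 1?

4

Prior odds = 0.12/0.88 = 3/22.
Bayes factor of the evidence already in hand = 2.
Odds after that evidence = (3/22) × 2 = 3/11.
Target odds = 9.
Need 2.75ⁿ ≥ 9 ÷ (3/11) = 33.
2.75³ = 20.796875 falls short of 33 but 2.75⁴ = 57.19140625 reaches it, so n = 4.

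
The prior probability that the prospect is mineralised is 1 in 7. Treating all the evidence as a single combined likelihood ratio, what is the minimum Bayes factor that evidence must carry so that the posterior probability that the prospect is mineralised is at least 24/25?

144

Prior odds = (1/7)/(6/7) = 1/6.
Target odds = 0.96/0.04 = 24.
Required Bayes factor = 24 ÷ (1/6) = 144.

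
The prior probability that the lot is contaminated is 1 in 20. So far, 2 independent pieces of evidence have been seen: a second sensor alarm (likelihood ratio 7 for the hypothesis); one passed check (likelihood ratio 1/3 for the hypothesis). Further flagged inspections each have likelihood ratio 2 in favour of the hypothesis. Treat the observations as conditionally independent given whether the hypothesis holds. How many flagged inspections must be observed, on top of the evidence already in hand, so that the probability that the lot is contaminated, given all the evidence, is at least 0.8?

Prior odds = 0.05/0.95 = 1/19.
Combined Bayes factor of the evidence already in hand = 7 × (1/3) = 7/3.
Odds after that evidence = (1/19) × 7/3 = 7/57.
Target odds = 0.8/0.2 = 4.
Need 2ⁿ ≥ 4 ÷ (7/57) = 228/7.
2⁵ = 32 falls short of 228/7 but 2⁶ = 64 reaches it, so n = 6.

6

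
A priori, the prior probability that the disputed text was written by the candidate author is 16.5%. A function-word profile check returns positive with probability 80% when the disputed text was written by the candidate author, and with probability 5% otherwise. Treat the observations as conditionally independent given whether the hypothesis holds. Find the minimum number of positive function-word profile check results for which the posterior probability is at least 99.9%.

4

Prior odds = 0.165/0.835 = 33/167.
Likelihood ratio of a positive result = 0.8/0.05 = 16.
Target posterior odds = 0.999/0.001 = 999.
Require 16ⁿ ≥ 999 ÷ (33/167) = 55611/11.
16³ = 4096 falls short of 55611/11 but 16⁴ = 65536 reaches it, so n = 4.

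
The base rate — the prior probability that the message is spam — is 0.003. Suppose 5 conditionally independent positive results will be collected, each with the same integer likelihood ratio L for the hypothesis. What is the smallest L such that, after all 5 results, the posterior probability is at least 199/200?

10

Prior odds = 0.003/0.997 = 3/997.
Target odds = 0.995/0.005 = 199.
Need L⁵ ≥ 199 ÷ (3/997) = 198403/3.
9⁵ = 59049 < 198403/3 ≤ 100000 = 10⁵, so L = 10.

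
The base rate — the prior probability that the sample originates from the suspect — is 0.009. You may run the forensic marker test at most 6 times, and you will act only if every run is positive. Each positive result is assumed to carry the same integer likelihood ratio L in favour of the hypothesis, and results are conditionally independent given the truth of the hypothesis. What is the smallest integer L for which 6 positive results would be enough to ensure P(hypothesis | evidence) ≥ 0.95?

4

Prior odds = 0.009/0.991 = 9/991.
Target odds = 0.95/0.05 = 19.
Need L⁶ ≥ 19 ÷ (9/991) = 18829/9.
3⁶ = 729 < 18829/9 ≤ 4096 = 4⁶, so L = 4.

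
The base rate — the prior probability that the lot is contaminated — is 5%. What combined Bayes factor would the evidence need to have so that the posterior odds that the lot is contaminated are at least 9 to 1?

Prior odds = 0.05/0.95 = 1/19.
Target odds = 9.
Required Bayes factor = 9 ÷ (1/19) = 171.

171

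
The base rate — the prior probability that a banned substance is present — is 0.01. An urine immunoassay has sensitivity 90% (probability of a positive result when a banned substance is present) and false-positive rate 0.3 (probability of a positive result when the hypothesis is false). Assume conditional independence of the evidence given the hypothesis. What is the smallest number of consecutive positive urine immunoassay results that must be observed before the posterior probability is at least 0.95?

7

Prior odds = 0.01/0.99 = 1/99.
Likelihood ratio of a positive result = 0.9/0.3 = 3.
Target posterior odds = 0.95/0.05 = 19.
Need (1/99) × 3ⁿ ≥ 19, i.e. 3ⁿ ≥ 1881.
3⁶ = 729 falls short of 1881 but 3⁷ = 2187 reaches it, so n = 7.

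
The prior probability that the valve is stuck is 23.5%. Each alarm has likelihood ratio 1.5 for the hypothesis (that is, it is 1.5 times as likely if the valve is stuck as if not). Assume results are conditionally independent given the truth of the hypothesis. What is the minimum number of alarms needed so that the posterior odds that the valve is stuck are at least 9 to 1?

Prior odds = 0.235/0.765 = 47/153.
Likelihood ratio per alarm = 1.5.
Target odds = 9.
Require 1.5ⁿ ≥ 9 ÷ (47/153) = 1377/47.
1.5⁸ = 25.62890625 falls short of 1377/47 but 1.5⁹ = 19683/512 reaches it, so n = 9.

9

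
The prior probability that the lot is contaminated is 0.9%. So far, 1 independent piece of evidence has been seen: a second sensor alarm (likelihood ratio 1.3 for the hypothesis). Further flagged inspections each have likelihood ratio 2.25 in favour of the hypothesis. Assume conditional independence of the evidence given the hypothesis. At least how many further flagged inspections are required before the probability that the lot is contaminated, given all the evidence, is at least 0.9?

9

Prior odds = 0.009/0.991 = 9/991.
Bayes factor of the evidence already in hand = 1.3.
Odds after that evidence = (9/991) × 1.3 = 117/9910.
Target odds = 0.9/0.1 = 9.
Need 2.25ⁿ ≥ 9 ÷ (117/9910) = 9910/13.
2.25⁸ = 43046721/65536 falls short of 9910/13 but 2.25⁹ = 387420489/262144 reaches it, so n = 9.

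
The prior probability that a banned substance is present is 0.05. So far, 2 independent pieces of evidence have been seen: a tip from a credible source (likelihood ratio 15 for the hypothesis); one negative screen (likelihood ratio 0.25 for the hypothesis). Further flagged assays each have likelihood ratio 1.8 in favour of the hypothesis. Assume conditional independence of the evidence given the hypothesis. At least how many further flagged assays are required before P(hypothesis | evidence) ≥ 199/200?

Prior odds = 0.05/0.95 = 1/19.
Combined Bayes factor of the evidence already in hand = 15 × 0.25 = 3.75.
Odds after that evidence = (1/19) × 3.75 = 15/76.
Target odds = 0.995/0.005 = 199.
Need 1.8ⁿ ≥ 199 ÷ (15/76) = 15124/15.
1.8¹¹ ≈642.684 falls short of 15124/15 but 1.8¹² ≈1156.83 reaches it, so n = 12.

12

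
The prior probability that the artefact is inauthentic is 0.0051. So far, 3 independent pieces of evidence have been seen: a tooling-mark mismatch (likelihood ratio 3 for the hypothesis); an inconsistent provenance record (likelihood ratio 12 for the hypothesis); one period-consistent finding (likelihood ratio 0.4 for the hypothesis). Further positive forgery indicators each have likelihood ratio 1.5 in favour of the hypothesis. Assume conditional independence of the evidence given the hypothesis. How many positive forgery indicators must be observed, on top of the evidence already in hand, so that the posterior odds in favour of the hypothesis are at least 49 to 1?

Prior odds = 0.0051/0.9949 = 51/9949.
Combined Bayes factor of the evidence already in hand = 3 × 12 × 0.4 = 14.4.
Odds after that evidence = (51/9949) × 14.4 = 3672/49745.
Target odds = 49.
Need 1.5ⁿ ≥ 49 ÷ (3672/49745) = 2437505/3672.
1.5¹⁶ = 43046721/65536 falls short of 2437505/3672 but 1.5¹⁷ = 129140163/131072 reaches it, so n = 17.

17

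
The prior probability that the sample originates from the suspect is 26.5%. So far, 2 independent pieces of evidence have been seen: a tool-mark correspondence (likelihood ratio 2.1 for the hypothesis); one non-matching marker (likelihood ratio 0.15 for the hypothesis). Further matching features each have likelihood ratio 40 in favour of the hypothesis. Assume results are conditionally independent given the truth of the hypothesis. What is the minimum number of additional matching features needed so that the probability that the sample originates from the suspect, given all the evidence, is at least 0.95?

2

Prior odds = 0.265/0.735 = 53/147.
Combined Bayes factor of the evidence already in hand = 2.1 × 0.15 = 0.315.
Odds after that evidence = (53/147) × 0.315 = 159/1400.
Target odds = 0.95/0.05 = 19.
Need 40ⁿ ≥ 19 ÷ (159/1400) = 26600/159.
40¹ = 40 falls short of 26600/159 but 40² = 1600 reaches it, so n = 2.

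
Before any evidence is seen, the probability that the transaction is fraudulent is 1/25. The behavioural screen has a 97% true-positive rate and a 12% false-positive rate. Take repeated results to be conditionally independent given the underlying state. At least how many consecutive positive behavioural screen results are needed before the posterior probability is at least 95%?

Prior odds = 0.04/0.96 = 1/24.
Likelihood ratio of a positive result = 0.97/0.12 = 97/12.
Target odds: 0.95 ÷ 0.05 = 19.
Require (97/12)ⁿ ≥ 19 ÷ (1/24) = 456.
(97/12)² = 9409/144 falls short of 456 but (97/12)³ = 912673/1728 reaches it, so n = 3.

3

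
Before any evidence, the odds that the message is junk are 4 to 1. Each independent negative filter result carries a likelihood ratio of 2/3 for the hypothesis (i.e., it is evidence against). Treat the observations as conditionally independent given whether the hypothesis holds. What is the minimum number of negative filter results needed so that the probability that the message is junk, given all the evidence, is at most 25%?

7

Prior odds = 4.
Likelihood ratio per negative filter result = 2/3.
Target posterior odds = 0.25/0.75 = 1/3.
Need 4 × (2/3)ⁿ ≤ 1/3, i.e. (2/3)ⁿ ≤ 1/12.
(2/3)⁶ = 64/729 is still above 1/12 but (2/3)⁷ = 128/2187 is at or below it, so n = 7.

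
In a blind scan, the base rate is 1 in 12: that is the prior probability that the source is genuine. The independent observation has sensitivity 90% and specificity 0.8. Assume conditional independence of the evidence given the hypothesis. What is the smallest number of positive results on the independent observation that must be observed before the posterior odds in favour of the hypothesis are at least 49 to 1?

5

Prior odds = (1/12)/(11/12) = 1/11.
False-positive rate = 1 − 0.8 = 0.2; likelihood ratio of a positive = 0.9/0.2 = 4.5.
Target odds = 49.
Require 4.5ⁿ ≥ 49 ÷ (1/11) = 539.
4.5⁴ = 410.0625 falls short of 539 but 4.5⁵ = 1845.28125 reaches it, so n = 5.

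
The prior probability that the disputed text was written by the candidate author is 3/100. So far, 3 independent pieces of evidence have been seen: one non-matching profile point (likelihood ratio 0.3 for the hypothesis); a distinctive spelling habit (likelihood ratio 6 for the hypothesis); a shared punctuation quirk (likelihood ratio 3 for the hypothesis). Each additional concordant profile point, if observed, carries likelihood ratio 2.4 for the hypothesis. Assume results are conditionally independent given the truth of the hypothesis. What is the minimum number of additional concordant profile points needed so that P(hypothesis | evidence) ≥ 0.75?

4

Prior odds = 0.03/0.97 = 3/97.
Combined Bayes factor of the evidence already in hand = 0.3 × 6 × 3 = 5.4.
Odds after that evidence = (3/97) × 5.4 = 81/485.
Target odds = 0.75/0.25 = 3.
Need 2.4ⁿ ≥ 3 ÷ (81/485) = 485/27.
2.4³ = 13.824 falls short of 485/27 but 2.4⁴ = 33.1776 reaches it, so n = 4.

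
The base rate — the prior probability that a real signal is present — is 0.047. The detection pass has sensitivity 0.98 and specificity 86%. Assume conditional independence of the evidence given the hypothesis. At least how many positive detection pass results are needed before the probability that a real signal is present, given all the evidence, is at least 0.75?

Prior odds = 0.047/0.953 = 47/953.
False-positive rate = 1 − 0.86 = 0.14; likelihood ratio of a positive = 0.98/0.14 = 7.
Target posterior odds = 0.75/0.25 = 3.
Need (47/953) × 7ⁿ ≥ 3, i.e. 7ⁿ ≥ 2859/47.
7² = 49 falls short of 2859/47 but 7³ = 343 reaches it, so n = 3.

3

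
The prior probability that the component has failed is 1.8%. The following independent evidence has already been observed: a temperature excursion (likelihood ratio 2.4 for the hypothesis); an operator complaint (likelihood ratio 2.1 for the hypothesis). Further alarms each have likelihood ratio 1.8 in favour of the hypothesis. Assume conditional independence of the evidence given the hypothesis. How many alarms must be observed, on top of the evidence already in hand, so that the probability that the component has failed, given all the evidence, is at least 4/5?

Prior odds = 0.018/0.982 = 9/491.
Combined Bayes factor of the evidence already in hand = 2.4 × 2.1 = 5.04.
Odds after that evidence = (9/491) × 5.04 = 1134/12275.
Target odds = 0.8/0.2 = 4.
Need 1.8ⁿ ≥ 4 ÷ (1134/12275) = 24550/567.
1.8⁶ = 531441/15625 falls short of 24550/567 but 1.8⁷ = 4782969/78125 reaches it, so n = 7.

7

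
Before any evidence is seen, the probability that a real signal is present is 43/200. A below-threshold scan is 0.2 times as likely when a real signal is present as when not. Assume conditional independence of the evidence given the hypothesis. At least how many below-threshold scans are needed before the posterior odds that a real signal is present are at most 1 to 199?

3

Prior odds = 0.215/0.785 = 43/157.
Likelihood ratio per below-threshold scan = 0.2.
Target odds = 1/199.
Require 0.2ⁿ ≤ 1/199 ÷ (43/157) = 157/8557.
0.2² = 0.04 is still above 157/8557 but 0.2³ = 0.008 is at or below it, so n = 3.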